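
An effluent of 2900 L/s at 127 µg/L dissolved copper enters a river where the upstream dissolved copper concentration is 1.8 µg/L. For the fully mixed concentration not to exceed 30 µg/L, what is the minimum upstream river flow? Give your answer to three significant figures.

Set C_mix = 30: (Q·1.800 + 2900·127.0) / (Q + 2900) = 30
→ Q = 2900·(127.0 − 30)/(30 − 1.800) = 9975 L/s.

9980 L/s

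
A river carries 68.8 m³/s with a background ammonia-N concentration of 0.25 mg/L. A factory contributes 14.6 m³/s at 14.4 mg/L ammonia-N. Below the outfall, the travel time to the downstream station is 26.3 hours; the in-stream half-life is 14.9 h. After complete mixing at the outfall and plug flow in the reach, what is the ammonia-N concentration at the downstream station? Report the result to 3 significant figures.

After mixing, C = (68.80·0.2500 + 14.60·14.40) / 83.40 = 227.4/83.40 = 2.727 mg/L.
Half-life 14.9 h → k = ln 2 / 14.9 = 0.04652 h⁻¹ = 1.116 d⁻¹.
After decay, C = 2.727 × e^(−kt) = 2.727 × 0.2942 = 0.8023 mg/L.

0.802 mg/L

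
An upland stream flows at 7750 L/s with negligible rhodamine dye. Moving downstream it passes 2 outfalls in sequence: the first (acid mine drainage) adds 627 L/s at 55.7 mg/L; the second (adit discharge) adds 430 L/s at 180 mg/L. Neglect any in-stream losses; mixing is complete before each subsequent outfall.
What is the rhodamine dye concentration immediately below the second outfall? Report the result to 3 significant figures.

12.8 mg/L

Below outfall 1: Q → 8377 L/s, C = (7750·0 + 627.0·55.70)/8377 = 4.169 mg/L.
Below outfall 2: Q → 8807 L/s, C = (8377·4.169 + 430.0·180.0)/8807 = 12.75 mg/L.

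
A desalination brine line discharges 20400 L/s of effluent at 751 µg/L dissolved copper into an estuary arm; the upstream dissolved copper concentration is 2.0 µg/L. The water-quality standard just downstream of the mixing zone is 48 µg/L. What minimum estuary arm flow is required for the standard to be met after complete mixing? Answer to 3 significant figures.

312000 L/s

Set C_mix = 48: (Q·2.000 + 20400·751.0) / (Q + 20400) = 48
→ Q = 20400·(751.0 − 48)/(48 − 2.000) = 311800 L/s.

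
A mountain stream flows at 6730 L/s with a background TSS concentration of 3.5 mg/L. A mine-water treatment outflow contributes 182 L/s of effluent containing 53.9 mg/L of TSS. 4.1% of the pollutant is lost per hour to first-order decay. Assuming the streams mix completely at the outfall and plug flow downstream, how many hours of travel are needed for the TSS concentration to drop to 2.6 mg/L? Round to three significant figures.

Conservation of mass: C = (6730·3.500 + 182.0·53.90) / 6912 = 33360/6912 = 4.827 mg/L.
4.1%/h lost → k = −ln(1 − 0.041) = 0.04186 h⁻¹.
4.827·exp(−k·t) = 2.6 → t = ln(4.827/2.6)/k = 53210 s = 14.78 h.

14.8 h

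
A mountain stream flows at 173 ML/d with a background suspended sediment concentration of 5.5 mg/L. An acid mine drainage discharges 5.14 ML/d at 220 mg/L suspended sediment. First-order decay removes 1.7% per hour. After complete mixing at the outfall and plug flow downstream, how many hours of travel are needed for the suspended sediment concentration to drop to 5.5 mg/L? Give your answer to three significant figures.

Mixed concentration C = ΣQC/ΣQ = (173.0·5.500 + 5.140·220.0) / 178.1 = 2082/178.1 = 11.69 mg/L.
1.7%/h lost → k = −ln(1 − 0.017) = 0.01715 h⁻¹.
11.69·exp(−k·t) = 5.5 → t = ln(11.69/5.5)/k = 158300 s = 43.97 h.

44.0 h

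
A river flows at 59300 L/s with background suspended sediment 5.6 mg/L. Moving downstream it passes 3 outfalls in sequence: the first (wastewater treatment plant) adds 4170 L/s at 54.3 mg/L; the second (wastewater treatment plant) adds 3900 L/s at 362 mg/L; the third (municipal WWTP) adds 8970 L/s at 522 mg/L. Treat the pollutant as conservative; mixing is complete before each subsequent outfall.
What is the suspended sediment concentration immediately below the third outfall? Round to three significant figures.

After outfall 1: Q = 59300 + 4170 = 63470 L/s; C = (59300·5.600 + 4170·54.30)/63470 = 8.800 mg/L.
After outfall 2: Q = 63470 + 3900 = 67370 L/s; C = (63470·8.800 + 3900·362.0)/67370 = 29.25 mg/L.
After outfall 3: Q = 67370 + 8970 = 76340 L/s; C = (67370·29.25 + 8970·522.0)/76340 = 87.15 mg/L.

87.1 mg/L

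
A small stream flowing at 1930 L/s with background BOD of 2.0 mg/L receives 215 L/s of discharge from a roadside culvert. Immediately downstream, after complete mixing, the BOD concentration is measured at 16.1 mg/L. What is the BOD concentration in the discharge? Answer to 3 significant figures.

143 mg/L

Mass balance: 1930·2.000 + 215.0·Cₑ = 2145·16.10
→ Cₑ = (2145·16.10 − 1930·2.000) / 215.0 = 142.7 mg/L.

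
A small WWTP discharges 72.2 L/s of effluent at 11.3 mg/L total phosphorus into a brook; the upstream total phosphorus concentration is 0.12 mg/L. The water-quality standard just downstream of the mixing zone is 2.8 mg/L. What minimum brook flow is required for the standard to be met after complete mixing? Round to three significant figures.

229 L/s

Set C_mix = 2.8: (Q·0.1200 + 72.20·11.30) / (Q + 72.20) = 2.8
→ Q = 72.20·(11.30 − 2.8)/(2.8 − 0.1200) = 229.0 L/s.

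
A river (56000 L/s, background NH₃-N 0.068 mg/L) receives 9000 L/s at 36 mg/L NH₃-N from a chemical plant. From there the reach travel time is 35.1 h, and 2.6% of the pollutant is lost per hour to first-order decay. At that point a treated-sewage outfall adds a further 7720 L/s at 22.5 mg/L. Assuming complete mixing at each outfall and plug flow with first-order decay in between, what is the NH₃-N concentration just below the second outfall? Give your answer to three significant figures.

4.18 mg/L

Mixed concentration C = ΣQC/ΣQ = (56000·0.06800 + 9000·36.00) / 65000 = 327800/65000 = 5.043 mg/L; combined flow 65000 L/s.
2.6%/h lost → k = −ln(1 − 0.026) = 0.02634 h⁻¹.
After decay, C = 5.043 × e^(−kt) = 5.043 × 0.3967 = 2.000 mg/L.
Second outfall: C = (65000·2.000 + 7720·22.50)/72720 = 4.177 mg/L.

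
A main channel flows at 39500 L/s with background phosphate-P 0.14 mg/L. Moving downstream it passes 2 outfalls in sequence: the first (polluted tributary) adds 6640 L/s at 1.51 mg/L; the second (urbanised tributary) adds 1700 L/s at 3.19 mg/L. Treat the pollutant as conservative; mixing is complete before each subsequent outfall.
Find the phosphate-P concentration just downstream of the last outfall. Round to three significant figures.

Below outfall 1: Q → 46140 L/s, C = (39500·0.1400 + 6640·1.510)/46140 = 0.3372 mg/L.
Below outfall 2: Q → 47840 L/s, C = (46140·0.3372 + 1700·3.190)/47840 = 0.4385 mg/L.

0.439 mg/L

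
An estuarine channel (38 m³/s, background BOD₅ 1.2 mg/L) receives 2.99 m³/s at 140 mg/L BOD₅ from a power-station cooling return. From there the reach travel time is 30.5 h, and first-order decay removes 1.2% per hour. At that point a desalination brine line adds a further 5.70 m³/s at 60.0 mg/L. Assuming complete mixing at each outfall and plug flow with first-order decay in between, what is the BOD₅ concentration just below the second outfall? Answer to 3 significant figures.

Flow-weighted average: C = (38.00·1.200 + 2.990·140.0) / 40.99 = 464.2/40.99 = 11.32 mg/L; combined flow 40.99 m³/s.
1.2%/h lost → k = −ln(1 − 0.012) = 0.01207 h⁻¹.
Decay over the reach: 11.32·exp(−kt) = 11.32·0.6920 = 7.836 mg/L.
At the second outfall, C = (40.99·7.836 + 5.700·60.00) / (40.99 + 5.700) = 14.20 mg/L.

14.2 mg/L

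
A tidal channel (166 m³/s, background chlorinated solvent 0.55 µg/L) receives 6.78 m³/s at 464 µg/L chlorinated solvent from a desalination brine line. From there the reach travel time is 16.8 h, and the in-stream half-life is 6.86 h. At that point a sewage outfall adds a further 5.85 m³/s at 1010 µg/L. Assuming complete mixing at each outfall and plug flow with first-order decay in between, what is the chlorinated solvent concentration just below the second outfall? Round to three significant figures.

36.4 µg/L

Mixed concentration C = ΣQC/ΣQ = (166.0·0.5500 + 6.780·464.0) / 172.8 = 3237/172.8 = 18.74 µg/L; combined flow 172.8 m³/s.
Half-life 6.86 h → k = ln 2 / 6.86 = 0.1010 h⁻¹ = 2.425 d⁻¹.
Decay over the reach: 18.74·exp(−kt) = 18.74·0.1831 = 3.431 µg/L.
At the second outfall, C = (172.8·3.431 + 5.850·1010) / (172.8 + 5.850) = 36.40 µg/L.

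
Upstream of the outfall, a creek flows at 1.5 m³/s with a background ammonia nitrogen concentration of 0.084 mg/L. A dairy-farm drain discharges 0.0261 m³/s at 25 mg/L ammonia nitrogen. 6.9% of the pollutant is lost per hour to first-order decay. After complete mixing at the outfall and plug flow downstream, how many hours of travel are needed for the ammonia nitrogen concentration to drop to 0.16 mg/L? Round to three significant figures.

16.2 h

Flow-weighted average: C = (1.500·0.08400 + 0.02610·25.00) / 1.526 = 0.7785/1.526 = 0.5101 mg/L.
6.9%/h lost → k = −ln(1 − 0.069) = 0.07150 h⁻¹.
0.5101·exp(−k·t) = 0.16 → t = ln(0.5101/0.16)/k = 58380 s = 16.22 h.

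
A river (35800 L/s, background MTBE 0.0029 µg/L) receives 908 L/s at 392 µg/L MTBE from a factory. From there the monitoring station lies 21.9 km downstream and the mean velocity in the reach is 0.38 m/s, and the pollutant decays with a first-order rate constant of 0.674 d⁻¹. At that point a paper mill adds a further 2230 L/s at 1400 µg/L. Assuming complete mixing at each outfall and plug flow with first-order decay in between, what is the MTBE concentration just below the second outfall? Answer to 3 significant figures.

86.0 µg/L

Flow-weighted average: C = (35800·0.002900 + 908.0·392.0) / 36710 = 356000/36710 = 9.699 µg/L; combined flow 36710 L/s.
Travel time t = 21.9·1000 / 0.38 = 57630 s = 16.01 h.
Decay over the reach: 9.699·exp(−kt) = 9.699·0.6379 = 6.187 µg/L.
At the second outfall, C = (36710·6.187 + 2230·1400) / (36710 + 2230) = 86.01 µg/L.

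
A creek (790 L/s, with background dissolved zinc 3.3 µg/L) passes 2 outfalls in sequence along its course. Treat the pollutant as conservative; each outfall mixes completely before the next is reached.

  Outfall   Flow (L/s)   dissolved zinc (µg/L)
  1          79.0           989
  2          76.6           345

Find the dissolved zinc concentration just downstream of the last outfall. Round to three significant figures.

After outfall 1: Q = 790.0 + 79.00 = 869.0 L/s; C = (790.0·3.300 + 79.00·989.0)/869.0 = 92.91 µg/L.
After outfall 2: Q = 869.0 + 76.60 = 945.6 L/s; C = (869.0·92.91 + 76.60·345.0)/945.6 = 113.3 µg/L.

113 µg/L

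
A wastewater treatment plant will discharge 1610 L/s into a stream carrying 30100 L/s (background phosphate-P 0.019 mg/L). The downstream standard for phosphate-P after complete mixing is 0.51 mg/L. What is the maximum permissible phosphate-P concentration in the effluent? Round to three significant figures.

At the limit, (Qr·Cr + Qe·Cₑ)/(Qr + Qe) = 0.51:
Cₑ = (31710·0.51 − 30100·0.01900) / 1610 = 9.690 mg/L.

9.69 mg/L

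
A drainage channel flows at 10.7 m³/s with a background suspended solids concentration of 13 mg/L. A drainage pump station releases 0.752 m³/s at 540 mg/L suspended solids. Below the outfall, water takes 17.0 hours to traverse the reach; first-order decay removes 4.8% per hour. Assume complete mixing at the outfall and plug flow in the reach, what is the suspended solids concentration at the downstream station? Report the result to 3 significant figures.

20.6 mg/L

Mass balance: C = (10.70·13.00 + 0.7520·540.0) / 11.45 = 545.2/11.45 = 47.61 mg/L.
4.8%/h lost → k = −ln(1 − 0.048) = 0.04919 h⁻¹.
Applying C = C₀e^(−kt): 47.61 × 0.4333 = 20.63 mg/L.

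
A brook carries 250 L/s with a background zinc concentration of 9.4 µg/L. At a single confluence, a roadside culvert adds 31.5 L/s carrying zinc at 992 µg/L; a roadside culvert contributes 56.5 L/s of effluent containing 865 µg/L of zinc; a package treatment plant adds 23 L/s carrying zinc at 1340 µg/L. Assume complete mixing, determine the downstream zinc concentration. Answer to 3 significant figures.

After mixing, C = (250.0·9.400 + 31.50·992.0 + 56.50·865.0 + 23.00·1340) / 361.0 = 113300/361.0 = 313.8 µg/L.

314 µg/L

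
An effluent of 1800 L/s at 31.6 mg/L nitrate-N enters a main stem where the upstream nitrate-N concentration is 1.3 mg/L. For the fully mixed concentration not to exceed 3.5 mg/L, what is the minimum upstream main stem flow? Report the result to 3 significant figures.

Set C_mix = 3.5: (Q·1.300 + 1800·31.60) / (Q + 1800) = 3.5
→ Q = 1800·(31.60 − 3.5)/(3.5 − 1.300) = 22990 L/s.

23000 L/s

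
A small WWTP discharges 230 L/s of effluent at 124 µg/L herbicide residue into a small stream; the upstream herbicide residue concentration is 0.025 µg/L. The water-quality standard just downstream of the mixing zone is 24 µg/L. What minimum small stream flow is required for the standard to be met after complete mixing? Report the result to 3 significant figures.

959 L/s

Set C_mix = 24: (Q·0.02500 + 230.0·124.0) / (Q + 230.0) = 24
→ Q = 230.0·(124.0 − 24)/(24 − 0.02500) = 959.3 L/s.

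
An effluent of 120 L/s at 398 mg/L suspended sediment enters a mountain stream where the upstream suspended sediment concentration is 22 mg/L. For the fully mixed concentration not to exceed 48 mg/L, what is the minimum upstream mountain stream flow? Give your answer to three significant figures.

Set C_mix = 48: (Q·22.00 + 120.0·398.0) / (Q + 120.0) = 48
→ Q = 120.0·(398.0 − 48)/(48 − 22.00) = 1615 L/s.

1620 L/s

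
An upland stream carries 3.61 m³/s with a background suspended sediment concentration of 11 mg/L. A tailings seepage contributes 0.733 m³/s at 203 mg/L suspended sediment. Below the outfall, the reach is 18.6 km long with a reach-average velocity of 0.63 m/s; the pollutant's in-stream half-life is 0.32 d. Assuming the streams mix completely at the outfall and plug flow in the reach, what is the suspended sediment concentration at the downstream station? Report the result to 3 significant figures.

After mixing, C = (3.610·11.00 + 0.7330·203.0) / 4.343 = 188.5/4.343 = 43.41 mg/L.
Travel time t = 18.6·1000 / 0.63 = 29520 s = 8.201 h.
Half-life 0.32 d → k = ln 2 / 0.32 = 2.166 d⁻¹.
After decay, C = 43.41 × e^(−kt) = 43.41 × 0.4770 = 20.71 mg/L.

20.7 mg/L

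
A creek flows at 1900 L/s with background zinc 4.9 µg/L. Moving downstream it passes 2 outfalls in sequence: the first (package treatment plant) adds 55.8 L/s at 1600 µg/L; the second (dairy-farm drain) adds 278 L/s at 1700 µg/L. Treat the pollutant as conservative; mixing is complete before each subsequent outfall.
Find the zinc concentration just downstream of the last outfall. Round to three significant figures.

256 µg/L

Outfall 1: combined Q = 1956 L/s; C = (1900·4.900 + 55.80·1600)/1956 = 50.41 µg/L.
Outfall 2: combined Q = 2234 L/s; C = (1956·50.41 + 278.0·1700)/2234 = 255.7 µg/L.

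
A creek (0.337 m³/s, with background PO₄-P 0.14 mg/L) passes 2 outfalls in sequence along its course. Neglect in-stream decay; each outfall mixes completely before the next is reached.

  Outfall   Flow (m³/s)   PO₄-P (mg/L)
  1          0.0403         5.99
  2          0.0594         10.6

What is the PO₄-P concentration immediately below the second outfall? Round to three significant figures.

2.10 mg/L

After outfall 1: Q = 0.3370 + 0.04030 = 0.3773 m³/s; C = (0.3370·0.1400 + 0.04030·5.990)/0.3773 = 0.7648 mg/L.
After outfall 2: Q = 0.3773 + 0.05940 = 0.4367 m³/s; C = (0.3773·0.7648 + 0.05940·10.60)/0.4367 = 2.103 mg/L.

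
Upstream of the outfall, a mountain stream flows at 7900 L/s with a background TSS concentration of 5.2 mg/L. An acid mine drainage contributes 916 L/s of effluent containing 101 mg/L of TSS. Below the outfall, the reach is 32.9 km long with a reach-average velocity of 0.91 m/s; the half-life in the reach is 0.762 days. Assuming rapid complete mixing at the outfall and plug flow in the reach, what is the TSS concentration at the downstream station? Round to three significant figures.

Mixed concentration C = ΣQC/ΣQ = (7900·5.200 + 916.0·101.0) / 8816 = 133600/8816 = 15.15 mg/L.
Travel time t = 32.9·1000 / 0.91 = 36150 s = 10.04 h.
Half-life 0.762 d → k = ln 2 / 0.762 = 0.9096 d⁻¹.
Applying C = C₀e^(−kt): 15.15 × 0.6834 = 10.36 mg/L.

10.4 mg/L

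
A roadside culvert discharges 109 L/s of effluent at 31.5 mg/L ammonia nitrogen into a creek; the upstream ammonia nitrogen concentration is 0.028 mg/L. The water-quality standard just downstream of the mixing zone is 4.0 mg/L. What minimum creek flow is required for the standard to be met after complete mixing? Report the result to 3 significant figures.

Set C_mix = 4.0: (Q·0.02800 + 109.0·31.50) / (Q + 109.0) = 4.0
→ Q = 109.0·(31.50 − 4.0)/(4.0 − 0.02800) = 754.7 L/s.

755 L/s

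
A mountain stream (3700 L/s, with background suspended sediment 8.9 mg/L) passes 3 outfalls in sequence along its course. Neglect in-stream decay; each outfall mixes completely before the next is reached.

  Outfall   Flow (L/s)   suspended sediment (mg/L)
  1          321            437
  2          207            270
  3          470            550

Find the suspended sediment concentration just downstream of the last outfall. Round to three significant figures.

104 mg/L

Below outfall 1: Q → 4021 L/s, C = (3700·8.900 + 321.0·437.0)/4021 = 43.08 mg/L.
Below outfall 2: Q → 4228 L/s, C = (4021·43.08 + 207.0·270.0)/4228 = 54.19 mg/L.
Below outfall 3: Q → 4698 L/s, C = (4228·54.19 + 470.0·550.0)/4698 = 103.8 mg/L.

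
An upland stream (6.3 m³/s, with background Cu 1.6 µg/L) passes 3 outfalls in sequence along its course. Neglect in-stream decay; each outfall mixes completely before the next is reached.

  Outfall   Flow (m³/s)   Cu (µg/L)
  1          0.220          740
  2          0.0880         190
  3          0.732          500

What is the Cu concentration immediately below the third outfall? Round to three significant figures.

75.7 µg/L

Outfall 1: combined Q = 6.520 m³/s; C = (6.300·1.600 + 0.2200·740.0)/6.520 = 26.52 µg/L.
Outfall 2: combined Q = 6.608 m³/s; C = (6.520·26.52 + 0.08800·190.0)/6.608 = 28.69 µg/L.
Outfall 3: combined Q = 7.340 m³/s; C = (6.608·28.69 + 0.7320·500.0)/7.340 = 75.69 µg/L.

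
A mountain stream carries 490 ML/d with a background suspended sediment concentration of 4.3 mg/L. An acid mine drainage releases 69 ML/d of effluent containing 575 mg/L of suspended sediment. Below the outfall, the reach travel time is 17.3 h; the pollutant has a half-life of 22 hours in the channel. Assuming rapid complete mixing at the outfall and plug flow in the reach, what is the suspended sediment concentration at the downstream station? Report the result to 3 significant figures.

43.3 mg/L

After mixing, C = (490.0·4.300 + 69.00·575.0) / 559.0 = 41780/559.0 = 74.74 mg/L.
Half-life 22 h → k = ln 2 / 22 = 0.03151 h⁻¹ = 0.7562 d⁻¹.
Decay over the reach: 74.74·exp(−kt) = 74.74·0.5798 = 43.34 mg/L.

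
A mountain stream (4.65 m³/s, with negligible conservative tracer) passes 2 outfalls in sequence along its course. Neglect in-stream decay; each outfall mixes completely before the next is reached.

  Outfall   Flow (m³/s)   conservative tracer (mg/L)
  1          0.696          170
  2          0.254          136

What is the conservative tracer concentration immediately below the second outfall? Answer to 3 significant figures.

Outfall 1: combined Q = 5.346 m³/s; C = (4.650·0 + 0.6960·170.0)/5.346 = 22.13 mg/L.
Outfall 2: combined Q = 5.600 m³/s; C = (5.346·22.13 + 0.2540·136.0)/5.600 = 27.30 mg/L.

27.3 mg/L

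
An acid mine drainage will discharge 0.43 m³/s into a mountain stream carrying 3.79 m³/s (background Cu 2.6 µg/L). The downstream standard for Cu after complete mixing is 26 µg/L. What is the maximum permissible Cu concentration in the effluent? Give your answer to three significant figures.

At the limit, (Qr·Cr + Qe·Cₑ)/(Qr + Qe) = 26:
Cₑ = (4.220·26 − 3.790·2.600) / 0.4300 = 232.2 µg/L.

232 µg/L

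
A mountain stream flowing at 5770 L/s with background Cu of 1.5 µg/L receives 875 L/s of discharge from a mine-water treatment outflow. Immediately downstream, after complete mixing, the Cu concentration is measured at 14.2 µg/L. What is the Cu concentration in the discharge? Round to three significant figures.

97.9 µg/L

Mass balance: 5770·1.500 + 875.0·Cₑ = 6645·14.20
→ Cₑ = (6645·14.20 − 5770·1.500) / 875.0 = 97.95 µg/L.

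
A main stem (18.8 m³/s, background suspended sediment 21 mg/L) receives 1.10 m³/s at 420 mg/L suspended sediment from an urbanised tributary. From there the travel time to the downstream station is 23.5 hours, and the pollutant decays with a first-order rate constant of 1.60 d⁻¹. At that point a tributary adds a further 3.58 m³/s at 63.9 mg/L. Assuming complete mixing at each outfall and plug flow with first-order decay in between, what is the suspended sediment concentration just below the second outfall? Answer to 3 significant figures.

After mixing, C = (18.80·21.00 + 1.100·420.0) / 19.90 = 856.8/19.90 = 43.06 mg/L; combined flow 19.90 m³/s.
First-order decay: C = 43.06·exp(−k·t) = 43.06·0.2087 = 8.987 mg/L.
Second outfall: C = (19.90·8.987 + 3.580·63.90)/23.48 = 17.36 mg/L.

17.4 mg/L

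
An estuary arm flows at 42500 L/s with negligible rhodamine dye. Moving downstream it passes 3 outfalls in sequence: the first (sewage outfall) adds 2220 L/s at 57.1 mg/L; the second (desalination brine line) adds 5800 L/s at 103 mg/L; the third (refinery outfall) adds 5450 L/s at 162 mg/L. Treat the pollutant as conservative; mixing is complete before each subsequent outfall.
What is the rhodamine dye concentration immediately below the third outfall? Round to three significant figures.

After outfall 1: Q = 42500 + 2220 = 44720 L/s; C = (42500·0 + 2220·57.10)/44720 = 2.835 mg/L.
After outfall 2: Q = 44720 + 5800 = 50520 L/s; C = (44720·2.835 + 5800·103.0)/50520 = 14.33 mg/L.
After outfall 3: Q = 50520 + 5450 = 55970 L/s; C = (50520·14.33 + 5450·162.0)/55970 = 28.71 mg/L.

28.7 mg/L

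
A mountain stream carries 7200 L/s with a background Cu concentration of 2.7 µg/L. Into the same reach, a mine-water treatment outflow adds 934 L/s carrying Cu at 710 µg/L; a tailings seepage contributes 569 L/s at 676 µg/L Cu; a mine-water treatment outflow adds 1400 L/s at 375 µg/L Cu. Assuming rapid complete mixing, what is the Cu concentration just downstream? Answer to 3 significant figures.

Mixed concentration C = ΣQC/ΣQ = (7200·2.700 + 934.0·710.0 + 569.0·676.0 + 1400·375.0) / 10100 = 1592000/10100 = 157.6 µg/L.

158 µg/L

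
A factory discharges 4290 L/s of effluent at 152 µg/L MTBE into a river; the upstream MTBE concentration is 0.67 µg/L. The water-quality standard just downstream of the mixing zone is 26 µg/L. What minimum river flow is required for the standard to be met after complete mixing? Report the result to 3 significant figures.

Set C_mix = 26: (Q·0.6700 + 4290·152.0) / (Q + 4290) = 26
→ Q = 4290·(152.0 − 26)/(26 − 0.6700) = 21340 L/s.

21300 L/s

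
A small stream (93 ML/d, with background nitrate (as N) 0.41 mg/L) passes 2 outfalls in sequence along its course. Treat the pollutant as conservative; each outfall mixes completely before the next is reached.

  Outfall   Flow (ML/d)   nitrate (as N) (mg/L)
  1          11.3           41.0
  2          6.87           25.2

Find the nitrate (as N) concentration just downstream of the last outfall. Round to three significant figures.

Outfall 1: combined Q = 104.3 ML/d; C = (93.00·0.4100 + 11.30·41.00)/104.3 = 4.808 mg/L.
Outfall 2: combined Q = 111.2 ML/d; C = (104.3·4.808 + 6.870·25.20)/111.2 = 6.068 mg/L.

6.07 mg/L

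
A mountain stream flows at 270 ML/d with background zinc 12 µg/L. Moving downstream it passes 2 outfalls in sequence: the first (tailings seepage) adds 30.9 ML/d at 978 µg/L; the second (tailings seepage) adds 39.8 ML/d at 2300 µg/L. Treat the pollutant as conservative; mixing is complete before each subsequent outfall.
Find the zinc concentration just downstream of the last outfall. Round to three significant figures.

367 µg/L

Below outfall 1: Q → 300.9 ML/d, C = (270.0·12.00 + 30.90·978.0)/300.9 = 111.2 µg/L.
Below outfall 2: Q → 340.7 ML/d, C = (300.9·111.2 + 39.80·2300)/340.7 = 366.9 µg/L.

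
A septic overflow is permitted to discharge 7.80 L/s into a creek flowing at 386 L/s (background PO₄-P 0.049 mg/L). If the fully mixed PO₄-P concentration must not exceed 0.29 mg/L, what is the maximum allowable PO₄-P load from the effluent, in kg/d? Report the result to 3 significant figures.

8.23 kg/d

Mass balance at the limit: 386.0·0.04900 + 7.800·Cₑ = 393.8·0.29 → Cₑ = 12.22 mg/L.
7.800 L/s = 0.007800 m³/s. Load = 0.007800 m³/s × 12.22 g/m³ × 86 400 s/d = 8.233 kg/d.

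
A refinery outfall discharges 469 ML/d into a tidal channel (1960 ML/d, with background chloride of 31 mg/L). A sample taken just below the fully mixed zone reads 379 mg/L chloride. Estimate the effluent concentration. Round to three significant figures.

1830 mg/L

Mass balance: 1960·31.00 + 469.0·Cₑ = 2429·379.0
→ Cₑ = (2429·379.0 − 1960·31.00) / 469.0 = 1833 mg/L.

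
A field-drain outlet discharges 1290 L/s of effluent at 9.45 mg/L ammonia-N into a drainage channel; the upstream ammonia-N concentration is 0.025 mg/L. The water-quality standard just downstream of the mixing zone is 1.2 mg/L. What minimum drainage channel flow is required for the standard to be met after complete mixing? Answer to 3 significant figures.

Set C_mix = 1.2: (Q·0.02500 + 1290·9.450) / (Q + 1290) = 1.2
→ Q = 1290·(9.450 − 1.2)/(1.2 − 0.02500) = 9057 L/s.

9060 L/s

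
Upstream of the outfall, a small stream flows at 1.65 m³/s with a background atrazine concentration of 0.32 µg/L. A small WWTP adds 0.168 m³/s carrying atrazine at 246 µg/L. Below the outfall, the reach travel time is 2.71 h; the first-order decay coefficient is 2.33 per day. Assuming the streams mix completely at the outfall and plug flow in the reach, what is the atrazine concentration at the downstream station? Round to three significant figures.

17.7 µg/L

Mixed concentration C = ΣQC/ΣQ = (1.650·0.3200 + 0.1680·246.0) / 1.818 = 41.86/1.818 = 23.02 µg/L.
Applying C = C₀e^(−kt): 23.02 × 0.7687 = 17.70 µg/L.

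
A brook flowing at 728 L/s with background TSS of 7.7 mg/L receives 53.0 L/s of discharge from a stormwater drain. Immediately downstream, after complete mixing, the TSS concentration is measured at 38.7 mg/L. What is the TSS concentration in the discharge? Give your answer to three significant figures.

Mass balance: 728.0·7.700 + 53.00·Cₑ = 781.0·38.70
→ Cₑ = (781.0·38.70 − 728.0·7.700) / 53.00 = 464.5 mg/L.

465 mg/L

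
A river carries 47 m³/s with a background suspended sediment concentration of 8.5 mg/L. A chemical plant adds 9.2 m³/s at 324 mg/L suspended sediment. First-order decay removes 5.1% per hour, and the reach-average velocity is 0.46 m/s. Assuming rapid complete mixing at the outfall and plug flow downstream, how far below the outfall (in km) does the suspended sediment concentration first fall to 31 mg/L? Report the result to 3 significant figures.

21.0 km

Conservation of mass: C = (47.00·8.500 + 9.200·324.0) / 56.20 = 3380/56.20 = 60.15 mg/L.
5.1%/h lost → k = −ln(1 − 0.051) = 0.05235 h⁻¹.
Set 60.15·exp(−k·t) = 31 → t = ln(60.15/31)/k = 45580 s = 12.66 h.
Distance = v·t = 0.46·45580 = 20970 m = 20.97 km.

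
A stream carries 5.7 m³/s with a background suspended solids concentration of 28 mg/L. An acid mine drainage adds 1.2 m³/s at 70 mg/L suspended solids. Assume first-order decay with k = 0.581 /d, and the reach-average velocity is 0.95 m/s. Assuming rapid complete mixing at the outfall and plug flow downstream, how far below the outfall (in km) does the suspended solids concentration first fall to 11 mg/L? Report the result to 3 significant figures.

Mixed concentration C = ΣQC/ΣQ = (5.700·28.00 + 1.200·70.00) / 6.900 = 243.6/6.900 = 35.30 mg/L.
Set 35.30·exp(−k·t) = 11 → t = ln(35.30/11)/k = 173400 s = 48.17 h.
Distance = v·t = 0.95·173400 = 164700 m = 164.7 km.

165 km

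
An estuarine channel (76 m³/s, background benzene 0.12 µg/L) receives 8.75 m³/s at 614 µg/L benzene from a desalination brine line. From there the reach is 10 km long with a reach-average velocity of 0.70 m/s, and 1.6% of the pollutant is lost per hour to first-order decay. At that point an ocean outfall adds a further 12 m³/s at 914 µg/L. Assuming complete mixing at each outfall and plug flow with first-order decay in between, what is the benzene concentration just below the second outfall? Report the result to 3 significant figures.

166 µg/L

Flow-weighted average: C = (76.00·0.1200 + 8.750·614.0) / 84.75 = 5382/84.75 = 63.50 µg/L; combined flow 84.75 m³/s.
Travel time t = 10·1000 / 0.70 = 14290 s = 3.968 h.
1.6%/h lost → k = −ln(1 − 0.016) = 0.01613 h⁻¹.
First-order decay: C = 63.50·exp(−k·t) = 63.50·0.9380 = 59.56 µg/L.
Second outfall: C = (84.75·59.56 + 12.00·914.0)/96.75 = 165.5 µg/L.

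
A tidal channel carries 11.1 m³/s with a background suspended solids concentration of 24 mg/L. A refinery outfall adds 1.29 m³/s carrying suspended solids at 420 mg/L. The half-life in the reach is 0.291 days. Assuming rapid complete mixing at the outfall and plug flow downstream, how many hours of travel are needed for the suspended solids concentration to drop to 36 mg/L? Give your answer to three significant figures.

5.99 h

Mass balance: C = (11.10·24.00 + 1.290·420.0) / 12.39 = 808.2/12.39 = 65.23 mg/L.
Half-life 0.291 d → k = ln 2 / 0.291 = 2.382 d⁻¹.
65.23·exp(−k·t) = 36 → t = ln(65.23/36)/k = 21560 s = 5.989 h.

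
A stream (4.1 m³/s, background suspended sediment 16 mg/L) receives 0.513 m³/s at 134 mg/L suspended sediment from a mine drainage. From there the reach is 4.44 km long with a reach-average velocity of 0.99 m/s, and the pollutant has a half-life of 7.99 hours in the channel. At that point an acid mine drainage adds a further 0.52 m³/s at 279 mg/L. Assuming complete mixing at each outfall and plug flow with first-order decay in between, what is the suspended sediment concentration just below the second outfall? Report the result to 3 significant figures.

51.8 mg/L

After mixing, C = (4.100·16.00 + 0.5130·134.0) / 4.613 = 134.3/4.613 = 29.12 mg/L; combined flow 4.613 m³/s.
Travel time t = 4.44·1000 / 0.99 = 4485 s = 1.246 h.
Half-life 7.99 h → k = ln 2 / 7.99 = 0.08675 h⁻¹ = 2.082 d⁻¹.
Decay over the reach: 29.12·exp(−kt) = 29.12·0.8976 = 26.14 mg/L.
At the second outfall, C = (4.613·26.14 + 0.5200·279.0) / (4.613 + 0.5200) = 51.76 mg/L.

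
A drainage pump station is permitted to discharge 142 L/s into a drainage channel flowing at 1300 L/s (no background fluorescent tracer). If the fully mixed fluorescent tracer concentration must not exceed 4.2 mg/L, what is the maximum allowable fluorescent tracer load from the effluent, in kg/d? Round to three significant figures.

Mass balance at the limit: 1300·0 + 142.0·Cₑ = 1442·4.2 → Cₑ = 42.65 mg/L.
142.0 L/s = 0.1420 m³/s. Load = 0.1420 m³/s × 42.65 g/m³ × 86 400 s/d = 523.3 kg/d.

523 kg/d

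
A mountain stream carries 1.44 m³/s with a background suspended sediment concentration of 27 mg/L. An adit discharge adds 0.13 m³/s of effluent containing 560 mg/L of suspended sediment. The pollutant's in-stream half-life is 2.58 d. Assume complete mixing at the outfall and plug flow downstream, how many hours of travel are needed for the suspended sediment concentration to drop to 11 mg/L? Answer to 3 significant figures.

167 h

Conservation of mass: C = (1.440·27.00 + 0.1300·560.0) / 1.570 = 111.7/1.570 = 71.13 mg/L.
Half-life 2.58 d → k = ln 2 / 2.58 = 0.2687 d⁻¹.
71.13·exp(−k·t) = 11 → t = ln(71.13/11)/k = 600300 s = 166.8 h.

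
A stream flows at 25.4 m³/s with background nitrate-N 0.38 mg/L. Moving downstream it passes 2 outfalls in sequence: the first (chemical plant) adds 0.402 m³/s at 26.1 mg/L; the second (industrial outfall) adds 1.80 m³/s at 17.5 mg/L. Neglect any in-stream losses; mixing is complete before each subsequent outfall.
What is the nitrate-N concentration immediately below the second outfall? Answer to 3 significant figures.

1.87 mg/L

Below outfall 1: Q → 25.80 m³/s, C = (25.40·0.3800 + 0.4020·26.10)/25.80 = 0.7807 mg/L.
Below outfall 2: Q → 27.60 m³/s, C = (25.80·0.7807 + 1.800·17.50)/27.60 = 1.871 mg/L.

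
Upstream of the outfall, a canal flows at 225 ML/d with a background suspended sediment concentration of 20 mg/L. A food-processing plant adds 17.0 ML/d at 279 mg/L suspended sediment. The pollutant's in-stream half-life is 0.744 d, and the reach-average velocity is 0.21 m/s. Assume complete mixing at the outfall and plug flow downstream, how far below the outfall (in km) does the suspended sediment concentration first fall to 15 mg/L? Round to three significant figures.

Conservation of mass: C = (225.0·20.00 + 17.00·279.0) / 242.0 = 9243/242.0 = 38.19 mg/L.
Half-life 0.744 d → k = ln 2 / 0.744 = 0.9316 d⁻¹.
Set 38.19·exp(−k·t) = 15 → t = ln(38.19/15)/k = 86680 s = 24.08 h.
Distance = v·t = 0.21·86680 = 18200 m = 18.20 km.

18.2 km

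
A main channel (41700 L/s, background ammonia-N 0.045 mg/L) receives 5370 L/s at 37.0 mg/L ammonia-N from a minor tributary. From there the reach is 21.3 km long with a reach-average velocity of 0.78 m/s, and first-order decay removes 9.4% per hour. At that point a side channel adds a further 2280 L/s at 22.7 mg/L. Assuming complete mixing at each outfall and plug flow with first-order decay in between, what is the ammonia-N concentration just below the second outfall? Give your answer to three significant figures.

2.97 mg/L

Flow-weighted average: C = (41700·0.04500 + 5370·37.00) / 47070 = 200600/47070 = 4.261 mg/L; combined flow 47070 L/s.
Travel time t = 21.3·1000 / 0.78 = 27310 s = 7.585 h.
9.4%/h lost → k = −ln(1 − 0.094) = 0.09872 h⁻¹.
Applying C = C₀e^(−kt): 4.261 × 0.4729 = 2.015 mg/L.
At the second outfall, C = (47070·2.015 + 2280·22.70) / (47070 + 2280) = 2.971 mg/L.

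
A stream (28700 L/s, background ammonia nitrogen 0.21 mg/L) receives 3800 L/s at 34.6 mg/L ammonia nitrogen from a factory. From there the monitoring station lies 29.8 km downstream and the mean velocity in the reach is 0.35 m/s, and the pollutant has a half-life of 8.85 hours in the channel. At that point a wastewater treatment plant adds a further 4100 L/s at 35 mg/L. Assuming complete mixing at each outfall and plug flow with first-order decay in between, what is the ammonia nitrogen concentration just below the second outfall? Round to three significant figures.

Mass balance: C = (28700·0.2100 + 3800·34.60) / 32500 = 137500/32500 = 4.231 mg/L; combined flow 32500 L/s.
Travel time t = 29.8·1000 / 0.35 = 85140 s = 23.65 h.
Half-life 8.85 h → k = ln 2 / 8.85 = 0.07832 h⁻¹ = 1.880 d⁻¹.
First-order decay: C = 4.231·exp(−k·t) = 4.231·0.1569 = 0.6637 mg/L.
Second outfall: C = (32500·0.6637 + 4100·35.00)/36600 = 4.510 mg/L.

4.51 mg/L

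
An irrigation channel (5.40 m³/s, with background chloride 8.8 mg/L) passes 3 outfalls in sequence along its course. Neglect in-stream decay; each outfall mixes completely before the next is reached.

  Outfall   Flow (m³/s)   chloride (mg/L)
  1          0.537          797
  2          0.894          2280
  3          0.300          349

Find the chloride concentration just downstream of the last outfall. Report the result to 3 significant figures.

367 mg/L

Below outfall 1: Q → 5.937 m³/s, C = (5.400·8.800 + 0.5370·797.0)/5.937 = 80.09 mg/L.
Below outfall 2: Q → 6.831 m³/s, C = (5.937·80.09 + 0.8940·2280)/6.831 = 368.0 mg/L.
Below outfall 3: Q → 7.131 m³/s, C = (6.831·368.0 + 0.3000·349.0)/7.131 = 367.2 mg/L.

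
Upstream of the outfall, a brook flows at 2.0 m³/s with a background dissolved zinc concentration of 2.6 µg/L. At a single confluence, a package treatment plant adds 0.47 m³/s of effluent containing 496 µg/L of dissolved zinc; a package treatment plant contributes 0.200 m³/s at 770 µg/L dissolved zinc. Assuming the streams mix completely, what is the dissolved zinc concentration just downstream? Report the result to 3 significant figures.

After mixing, C = (2.000·2.600 + 0.4700·496.0 + 0.2000·770.0) / 2.670 = 392.3/2.670 = 146.9 µg/L.

147 µg/L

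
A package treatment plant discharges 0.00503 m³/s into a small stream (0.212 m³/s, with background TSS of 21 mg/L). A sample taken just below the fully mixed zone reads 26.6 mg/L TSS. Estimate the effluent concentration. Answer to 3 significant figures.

263 mg/L

Mass balance: 0.2120·21.00 + 0.005030·Cₑ = 0.2170·26.60
→ Cₑ = (0.2170·26.60 − 0.2120·21.00) / 0.005030 = 262.6 mg/L.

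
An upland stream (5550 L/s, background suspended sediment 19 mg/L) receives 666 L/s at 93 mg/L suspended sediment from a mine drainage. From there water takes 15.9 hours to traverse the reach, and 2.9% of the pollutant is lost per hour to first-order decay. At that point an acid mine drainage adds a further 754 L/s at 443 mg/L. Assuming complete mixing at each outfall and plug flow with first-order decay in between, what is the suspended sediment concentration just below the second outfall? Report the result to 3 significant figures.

After mixing, C = (5550·19.00 + 666.0·93.00) / 6216 = 167400/6216 = 26.93 mg/L; combined flow 6216 L/s.
2.9%/h lost → k = −ln(1 − 0.029) = 0.02943 h⁻¹.
Applying C = C₀e^(−kt): 26.93 × 0.6263 = 16.87 mg/L.
Second outfall: C = (6216·16.87 + 754.0·443.0)/6970 = 62.96 mg/L.

63.0 mg/L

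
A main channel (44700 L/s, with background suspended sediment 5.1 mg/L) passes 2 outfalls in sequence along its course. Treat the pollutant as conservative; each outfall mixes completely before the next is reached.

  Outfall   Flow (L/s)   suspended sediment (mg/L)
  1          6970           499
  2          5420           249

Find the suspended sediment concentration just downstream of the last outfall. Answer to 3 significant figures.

88.6 mg/L

After outfall 1: Q = 44700 + 6970 = 51670 L/s; C = (44700·5.100 + 6970·499.0)/51670 = 71.72 mg/L.
After outfall 2: Q = 51670 + 5420 = 57090 L/s; C = (51670·71.72 + 5420·249.0)/57090 = 88.55 mg/L.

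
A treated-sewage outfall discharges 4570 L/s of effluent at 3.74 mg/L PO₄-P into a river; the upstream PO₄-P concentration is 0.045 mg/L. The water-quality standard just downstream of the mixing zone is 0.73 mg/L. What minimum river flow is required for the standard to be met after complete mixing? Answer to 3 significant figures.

Set C_mix = 0.73: (Q·0.04500 + 4570·3.740) / (Q + 4570) = 0.73
→ Q = 4570·(3.740 − 0.73)/(0.73 − 0.04500) = 20080 L/s.

20100 L/s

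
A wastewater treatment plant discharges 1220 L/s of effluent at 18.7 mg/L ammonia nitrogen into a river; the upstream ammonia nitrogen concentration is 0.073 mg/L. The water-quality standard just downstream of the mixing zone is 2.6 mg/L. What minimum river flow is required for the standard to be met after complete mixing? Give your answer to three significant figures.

Set C_mix = 2.6: (Q·0.07300 + 1220·18.70) / (Q + 1220) = 2.6
→ Q = 1220·(18.70 − 2.6)/(2.6 − 0.07300) = 7773 L/s.

7770 L/s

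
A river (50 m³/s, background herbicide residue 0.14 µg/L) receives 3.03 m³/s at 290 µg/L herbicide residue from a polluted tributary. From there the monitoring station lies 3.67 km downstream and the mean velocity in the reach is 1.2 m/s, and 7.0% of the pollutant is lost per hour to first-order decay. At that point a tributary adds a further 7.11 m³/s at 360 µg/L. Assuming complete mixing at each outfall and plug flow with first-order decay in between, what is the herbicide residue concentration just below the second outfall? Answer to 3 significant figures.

56.4 µg/L

Conservation of mass: C = (50.00·0.1400 + 3.030·290.0) / 53.03 = 885.7/53.03 = 16.70 µg/L; combined flow 53.03 m³/s.
Travel time t = 3.67·1000 / 1.2 = 3058 s = 0.8495 h.
7.0%/h lost → k = −ln(1 − 0.07) = 0.07257 h⁻¹.
After decay, C = 16.70 × e^(−kt) = 16.70 × 0.9402 = 15.70 µg/L.
Second outfall: C = (53.03·15.70 + 7.110·360.0)/60.14 = 56.41 µg/L.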